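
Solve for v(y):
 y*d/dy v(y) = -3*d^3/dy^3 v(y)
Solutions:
 v(y) = C1 + Integral(C2*airyai(-3^(2/3)*y/3) + C3*airybi(-3^(2/3)*y/3), y)


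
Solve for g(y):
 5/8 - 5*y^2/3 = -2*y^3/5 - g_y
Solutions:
 g(y) = C1 - y^4/10 + 5*y^3/9 - 5*y/8


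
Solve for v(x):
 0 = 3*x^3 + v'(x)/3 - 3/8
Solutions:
 v(x) = C1 - 9*x^4/4 + 9*x/8


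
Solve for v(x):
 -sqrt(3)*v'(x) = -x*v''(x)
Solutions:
 v(x) = C1 + C2*x^(1 + sqrt(3))


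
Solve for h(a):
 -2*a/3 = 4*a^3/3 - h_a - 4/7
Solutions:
 h(a) = C1 + a^4/3 + a^2/3 - 4*a/7


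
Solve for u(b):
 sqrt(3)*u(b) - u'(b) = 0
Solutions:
 u(b) = C1*exp(sqrt(3)*b)


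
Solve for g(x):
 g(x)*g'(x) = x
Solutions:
 g(x) = -sqrt(C1 + x^2)
 g(x) = sqrt(C1 + x^2)


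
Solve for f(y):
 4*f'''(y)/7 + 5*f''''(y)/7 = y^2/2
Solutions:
 f(y) = C1 + C2*y + C3*y^2 + C4*exp(-4*y/5) + 7*y^5/480 - 35*y^4/384 + 175*y^3/384


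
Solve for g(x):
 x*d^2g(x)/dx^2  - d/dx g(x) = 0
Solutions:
 g(x) = C1 + C2*x^2


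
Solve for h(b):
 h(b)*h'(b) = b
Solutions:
 h(b) = -sqrt(C1 + b^2)
 h(b) = sqrt(C1 + b^2)


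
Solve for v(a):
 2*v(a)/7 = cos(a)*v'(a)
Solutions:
 v(a) = C1*(sin(a) + 1)^(1/7)/(sin(a) - 1)^(1/7)


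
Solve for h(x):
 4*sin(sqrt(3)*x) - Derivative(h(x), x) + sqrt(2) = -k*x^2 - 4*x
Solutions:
 h(x) = C1 + k*x^3/3 + 2*x^2 + sqrt(2)*x - 4*sqrt(3)*cos(sqrt(3)*x)/3


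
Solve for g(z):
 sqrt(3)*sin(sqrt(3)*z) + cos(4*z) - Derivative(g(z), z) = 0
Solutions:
 g(z) = C1 + sin(4*z)/4 - cos(sqrt(3)*z)


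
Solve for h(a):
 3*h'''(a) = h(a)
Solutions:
 h(a) = C3*exp(3^(2/3)*a/3) + (C1*sin(3^(1/6)*a/2) + C2*cos(3^(1/6)*a/2))*exp(-3^(2/3)*a/6)


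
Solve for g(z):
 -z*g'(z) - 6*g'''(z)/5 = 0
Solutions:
 g(z) = C1 + Integral(C2*airyai(-5^(1/3)*6^(2/3)*z/6) + C3*airybi(-5^(1/3)*6^(2/3)*z/6), z)


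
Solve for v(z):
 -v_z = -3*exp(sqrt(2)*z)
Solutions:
 v(z) = C1 + 3*sqrt(2)*exp(sqrt(2)*z)/2


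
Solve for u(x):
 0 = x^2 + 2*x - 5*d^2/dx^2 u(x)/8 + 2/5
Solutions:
 u(x) = C1 + C2*x + 2*x^4/15 + 8*x^3/15 + 8*x^2/25


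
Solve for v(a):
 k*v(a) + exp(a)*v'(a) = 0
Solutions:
 v(a) = C1*exp(k*exp(-a))


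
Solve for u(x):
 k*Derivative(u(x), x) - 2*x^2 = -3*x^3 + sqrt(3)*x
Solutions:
 u(x) = C1 - 3*x^4/(4*k) + 2*x^3/(3*k) + sqrt(3)*x^2/(2*k)


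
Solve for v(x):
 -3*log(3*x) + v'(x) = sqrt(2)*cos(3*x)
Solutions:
 v(x) = C1 + 3*x*log(x) - 3*x + 3*x*log(3) + sqrt(2)*sin(3*x)/3


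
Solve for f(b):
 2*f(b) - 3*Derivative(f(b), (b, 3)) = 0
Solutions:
 f(b) = C3*exp(2^(1/3)*3^(2/3)*b/3) + (C1*sin(2^(1/3)*3^(1/6)*b/2) + C2*cos(2^(1/3)*3^(1/6)*b/2))*exp(-2^(1/3)*3^(2/3)*b/6)


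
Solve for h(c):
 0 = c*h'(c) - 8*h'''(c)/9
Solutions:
 h(c) = C1 + Integral(C2*airyai(3^(2/3)*c/2) + C3*airybi(3^(2/3)*c/2), c)


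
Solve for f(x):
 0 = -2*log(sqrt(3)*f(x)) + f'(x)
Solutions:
 -Integral(1/(2*log(_y) + log(3)), (_y, f(x))) = C1 - x


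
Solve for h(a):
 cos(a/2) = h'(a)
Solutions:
 h(a) = C1 + 2*sin(a/2)


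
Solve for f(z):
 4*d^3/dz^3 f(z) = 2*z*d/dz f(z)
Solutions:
 f(z) = C1 + Integral(C2*airyai(2^(2/3)*z/2) + C3*airybi(2^(2/3)*z/2), z)


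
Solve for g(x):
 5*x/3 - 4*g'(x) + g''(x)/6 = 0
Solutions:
 g(x) = C1 + C2*exp(24*x) + 5*x^2/24 + 5*x/288


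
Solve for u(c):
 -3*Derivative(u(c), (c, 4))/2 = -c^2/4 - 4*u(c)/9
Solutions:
 u(c) = C1*exp(-2^(3/4)*3^(1/4)*c/3) + C2*exp(2^(3/4)*3^(1/4)*c/3) + C3*sin(2^(3/4)*3^(1/4)*c/3) + C4*cos(2^(3/4)*3^(1/4)*c/3) - 9*c^2/16


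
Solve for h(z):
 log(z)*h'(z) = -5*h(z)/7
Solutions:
 h(z) = C1*exp(-5*li(z)/7)


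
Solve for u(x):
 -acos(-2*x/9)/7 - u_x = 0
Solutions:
 u(x) = C1 - x*acos(-2*x/9)/7 - sqrt(81 - 4*x^2)/14


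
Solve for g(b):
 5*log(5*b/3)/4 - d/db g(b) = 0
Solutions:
 g(b) = C1 + 5*b*log(b)/4 - 5*b*log(3)/4 - 5*b/4 + 5*b*log(5)/4


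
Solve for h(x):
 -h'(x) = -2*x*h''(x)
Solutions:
 h(x) = C1 + C2*x^(3/2)


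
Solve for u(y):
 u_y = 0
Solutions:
 u(y) = C1


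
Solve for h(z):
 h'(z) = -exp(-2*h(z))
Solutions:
 h(z) = log(-sqrt(C1 - 2*z))
 h(z) = log(C1 - 2*z)/2


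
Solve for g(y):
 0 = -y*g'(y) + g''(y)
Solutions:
 g(y) = C1 + C2*erfi(sqrt(2)*y/2)


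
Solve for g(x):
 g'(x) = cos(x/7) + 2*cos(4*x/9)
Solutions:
 g(x) = C1 + 7*sin(x/7) + 9*sin(4*x/9)/2


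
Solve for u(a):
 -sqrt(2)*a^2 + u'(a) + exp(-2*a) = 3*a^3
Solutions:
 u(a) = C1 + 3*a^4/4 + sqrt(2)*a^3/3 + exp(-2*a)/2


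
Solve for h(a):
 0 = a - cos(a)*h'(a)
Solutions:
 h(a) = C1 + Integral(a/cos(a), a)


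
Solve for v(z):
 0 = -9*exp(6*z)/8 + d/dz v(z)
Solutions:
 v(z) = C1 + 3*exp(6*z)/16


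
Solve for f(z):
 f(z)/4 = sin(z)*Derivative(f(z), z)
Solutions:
 f(z) = C1*(cos(z) - 1)^(1/8)/(cos(z) + 1)^(1/8)


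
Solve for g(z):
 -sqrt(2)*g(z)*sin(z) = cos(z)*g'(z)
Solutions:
 g(z) = C1*cos(z)^(sqrt(2))


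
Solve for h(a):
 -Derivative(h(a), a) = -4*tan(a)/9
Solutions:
 h(a) = C1 - 4*log(cos(a))/9


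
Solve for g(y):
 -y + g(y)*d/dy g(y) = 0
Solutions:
 g(y) = -sqrt(C1 + y^2)
 g(y) = sqrt(C1 + y^2)


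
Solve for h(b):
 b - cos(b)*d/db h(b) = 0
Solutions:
 h(b) = C1 + Integral(b/cos(b), b)


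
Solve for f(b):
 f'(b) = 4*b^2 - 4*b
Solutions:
 f(b) = C1 + 4*b^3/3 - 2*b^2


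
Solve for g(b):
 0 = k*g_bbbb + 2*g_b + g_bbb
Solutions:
 g(b) = C1 + C2*exp(-b*((sqrt(((27 + k^(-2))^2 - 1/k^4)/k^2) + 27/k + k^(-3))^(1/3) + 1/k + 1/(k^2*(sqrt(((27 + k^(-2))^2 - 1/k^4)/k^2) + 27/k + k^(-3))^(1/3)))/3) + C3*exp(b*((sqrt(((27 + k^(-2))^2 - 1/k^4)/k^2) + 27/k + k^(-3))^(1/3) - sqrt(3)*I*(sqrt(((27 + k^(-2))^2 - 1/k^4)/k^2) + 27/k + k^(-3))^(1/3) - 2/k - 4/(k^2*(-1 + sqrt(3)*I)*(sqrt(((27 + k^(-2))^2 - 1/k^4)/k^2) + 27/k + k^(-3))^(1/3)))/6) + C4*exp(b*((sqrt(((27 + k^(-2))^2 - 1/k^4)/k^2) + 27/k + k^(-3))^(1/3) + sqrt(3)*I*(sqrt(((27 + k^(-2))^2 - 1/k^4)/k^2) + 27/k + k^(-3))^(1/3) - 2/k + 4/(k^2*(1 + sqrt(3)*I)*(sqrt(((27 + k^(-2))^2 - 1/k^4)/k^2) + 27/k + k^(-3))^(1/3)))/6)


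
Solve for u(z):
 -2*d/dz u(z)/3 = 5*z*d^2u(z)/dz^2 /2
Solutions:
 u(z) = C1 + C2*z^(11/15)


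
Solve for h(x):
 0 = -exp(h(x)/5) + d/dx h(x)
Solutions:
 h(x) = 5*log(-1/(C1 + x)) + 5*log(5)


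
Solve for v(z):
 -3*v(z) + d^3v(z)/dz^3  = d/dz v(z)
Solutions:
 v(z) = C1*exp(-z*(2*18^(1/3)/(sqrt(717) + 27)^(1/3) + 12^(1/3)*(sqrt(717) + 27)^(1/3))/12)*sin(2^(1/3)*3^(1/6)*z*(-2^(1/3)*3^(2/3)*(sqrt(717) + 27)^(1/3) + 6/(sqrt(717) + 27)^(1/3))/12) + C2*exp(-z*(2*18^(1/3)/(sqrt(717) + 27)^(1/3) + 12^(1/3)*(sqrt(717) + 27)^(1/3))/12)*cos(2^(1/3)*3^(1/6)*z*(-2^(1/3)*3^(2/3)*(sqrt(717) + 27)^(1/3) + 6/(sqrt(717) + 27)^(1/3))/12) + C3*exp(z*(2*18^(1/3)/(sqrt(717) + 27)^(1/3) + 12^(1/3)*(sqrt(717) + 27)^(1/3))/6)


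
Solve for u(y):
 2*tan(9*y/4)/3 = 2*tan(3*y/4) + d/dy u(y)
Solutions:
 u(y) = C1 + 8*log(cos(3*y/4))/3 - 8*log(cos(9*y/4))/27


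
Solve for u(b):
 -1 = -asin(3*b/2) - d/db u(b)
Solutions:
 u(b) = C1 - b*asin(3*b/2) + b - sqrt(4 - 9*b^2)/3


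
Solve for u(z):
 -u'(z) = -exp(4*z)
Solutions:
 u(z) = C1 + exp(4*z)/4


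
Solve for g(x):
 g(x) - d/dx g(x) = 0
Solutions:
 g(x) = C1*exp(x)


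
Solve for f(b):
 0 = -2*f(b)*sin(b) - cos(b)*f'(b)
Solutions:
 f(b) = C1*cos(b)^2


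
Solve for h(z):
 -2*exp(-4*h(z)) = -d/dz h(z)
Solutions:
 h(z) = log(-I*(C1 + 8*z)^(1/4))
 h(z) = log(I*(C1 + 8*z)^(1/4))
 h(z) = log(-(C1 + 8*z)^(1/4))
 h(z) = log(C1 + 8*z)/4


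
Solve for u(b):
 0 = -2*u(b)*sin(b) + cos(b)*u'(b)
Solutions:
 u(b) = C1/cos(b)^2


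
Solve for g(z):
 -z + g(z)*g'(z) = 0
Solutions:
 g(z) = -sqrt(C1 + z^2)
 g(z) = sqrt(C1 + z^2)


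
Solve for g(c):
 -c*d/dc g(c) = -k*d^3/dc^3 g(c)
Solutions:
 g(c) = C1 + Integral(C2*airyai(c*(1/k)^(1/3)) + C3*airybi(c*(1/k)^(1/3)), c)


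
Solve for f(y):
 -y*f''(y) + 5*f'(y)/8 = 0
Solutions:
 f(y) = C1 + C2*y^(13/8)


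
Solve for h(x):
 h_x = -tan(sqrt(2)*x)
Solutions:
 h(x) = C1 + sqrt(2)*log(cos(sqrt(2)*x))/2


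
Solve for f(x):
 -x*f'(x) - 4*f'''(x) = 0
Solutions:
 f(x) = C1 + Integral(C2*airyai(-2^(1/3)*x/2) + C3*airybi(-2^(1/3)*x/2), x)


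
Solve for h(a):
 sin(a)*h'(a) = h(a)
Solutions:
 h(a) = C1*sqrt(cos(a) - 1)/sqrt(cos(a) + 1)


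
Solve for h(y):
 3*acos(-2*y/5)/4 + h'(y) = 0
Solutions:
 h(y) = C1 - 3*y*acos(-2*y/5)/4 - 3*sqrt(25 - 4*y^2)/8


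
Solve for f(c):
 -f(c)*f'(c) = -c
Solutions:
 f(c) = -sqrt(C1 + c^2)
 f(c) = sqrt(C1 + c^2)


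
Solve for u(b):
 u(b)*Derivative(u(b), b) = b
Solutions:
 u(b) = -sqrt(C1 + b^2)
 u(b) = sqrt(C1 + b^2)


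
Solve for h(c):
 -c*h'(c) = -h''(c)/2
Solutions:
 h(c) = C1 + C2*erfi(c)


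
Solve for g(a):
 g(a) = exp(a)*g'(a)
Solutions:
 g(a) = C1*exp(-exp(-a))


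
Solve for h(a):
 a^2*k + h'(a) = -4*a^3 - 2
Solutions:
 h(a) = C1 - a^4 - a^3*k/3 - 2*a


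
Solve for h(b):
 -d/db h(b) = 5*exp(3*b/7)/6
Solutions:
 h(b) = C1 - 35*exp(3*b/7)/18


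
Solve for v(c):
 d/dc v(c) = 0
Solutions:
 v(c) = C1


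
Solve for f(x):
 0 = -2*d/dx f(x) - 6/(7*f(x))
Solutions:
 f(x) = -sqrt(C1 - 42*x)/7
 f(x) = sqrt(C1 - 42*x)/7


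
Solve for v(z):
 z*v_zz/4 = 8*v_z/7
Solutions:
 v(z) = C1 + C2*z^(39/7)


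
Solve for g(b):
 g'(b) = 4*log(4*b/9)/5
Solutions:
 g(b) = C1 + 4*b*log(b)/5 - 8*b*log(3)/5 - 4*b/5 + 8*b*log(2)/5


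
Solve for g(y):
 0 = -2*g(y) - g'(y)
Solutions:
 g(y) = C1*exp(-2*y)


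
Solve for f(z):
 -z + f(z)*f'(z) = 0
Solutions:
 f(z) = -sqrt(C1 + z^2)
 f(z) = sqrt(C1 + z^2)


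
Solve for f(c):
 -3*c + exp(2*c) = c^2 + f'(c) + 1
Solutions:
 f(c) = C1 - c^3/3 - 3*c^2/2 - c + exp(2*c)/2


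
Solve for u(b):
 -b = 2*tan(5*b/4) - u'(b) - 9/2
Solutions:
 u(b) = C1 + b^2/2 - 9*b/2 - 8*log(cos(5*b/4))/5


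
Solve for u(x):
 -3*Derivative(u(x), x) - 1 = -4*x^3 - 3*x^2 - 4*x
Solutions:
 u(x) = C1 + x^4/3 + x^3/3 + 2*x^2/3 - x/3


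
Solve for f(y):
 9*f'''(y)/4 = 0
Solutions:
 f(y) = C1 + C2*y + C3*y^2


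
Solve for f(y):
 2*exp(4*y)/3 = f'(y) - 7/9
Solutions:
 f(y) = C1 + 7*y/9 + exp(4*y)/6


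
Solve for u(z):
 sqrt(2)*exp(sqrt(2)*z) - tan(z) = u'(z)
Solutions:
 u(z) = C1 + exp(sqrt(2)*z) + log(cos(z))


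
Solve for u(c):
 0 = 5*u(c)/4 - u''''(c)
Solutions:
 u(c) = C1*exp(-sqrt(2)*5^(1/4)*c/2) + C2*exp(sqrt(2)*5^(1/4)*c/2) + C3*sin(sqrt(2)*5^(1/4)*c/2) + C4*cos(sqrt(2)*5^(1/4)*c/2)


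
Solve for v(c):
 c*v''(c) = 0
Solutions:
 v(c) = C1 + C2*c


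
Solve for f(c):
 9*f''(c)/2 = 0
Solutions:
 f(c) = C1 + C2*c


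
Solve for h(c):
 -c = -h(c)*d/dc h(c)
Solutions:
 h(c) = -sqrt(C1 + c^2)
 h(c) = sqrt(C1 + c^2)


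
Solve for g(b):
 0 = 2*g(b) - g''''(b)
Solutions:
 g(b) = C1*exp(-2^(1/4)*b) + C2*exp(2^(1/4)*b) + C3*sin(2^(1/4)*b) + C4*cos(2^(1/4)*b)


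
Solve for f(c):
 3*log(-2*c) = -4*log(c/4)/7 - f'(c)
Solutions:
 f(c) = C1 - 25*c*log(c)/7 + c*(-13*log(2)/7 + 25/7 - 3*I*pi)


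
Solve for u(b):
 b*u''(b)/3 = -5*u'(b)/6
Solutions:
 u(b) = C1 + C2/b^(3/2)


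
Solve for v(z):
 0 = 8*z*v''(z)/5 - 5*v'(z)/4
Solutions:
 v(z) = C1 + C2*z^(57/32)


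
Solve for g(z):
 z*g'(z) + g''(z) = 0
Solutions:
 g(z) = C1 + C2*erf(sqrt(2)*z/2)


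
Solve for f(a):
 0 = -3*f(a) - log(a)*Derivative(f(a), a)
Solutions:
 f(a) = C1*exp(-3*li(a))


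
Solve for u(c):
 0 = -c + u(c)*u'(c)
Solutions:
 u(c) = -sqrt(C1 + c^2)
 u(c) = sqrt(C1 + c^2)


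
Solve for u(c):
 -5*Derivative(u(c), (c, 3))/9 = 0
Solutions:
 u(c) = C1 + C2*c + C3*c^2


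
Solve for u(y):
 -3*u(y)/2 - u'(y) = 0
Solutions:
 u(y) = C1*exp(-3*y/2)


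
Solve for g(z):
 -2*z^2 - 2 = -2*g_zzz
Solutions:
 g(z) = C1 + C2*z + C3*z^2 + z^5/60 + z^3/6


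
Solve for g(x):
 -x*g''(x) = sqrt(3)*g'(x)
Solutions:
 g(x) = C1 + C2*x^(1 - sqrt(3))


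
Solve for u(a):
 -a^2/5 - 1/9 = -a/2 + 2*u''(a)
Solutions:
 u(a) = C1 + C2*a - a^4/120 + a^3/24 - a^2/36


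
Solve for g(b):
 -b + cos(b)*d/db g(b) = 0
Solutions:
 g(b) = C1 + Integral(b/cos(b), b)


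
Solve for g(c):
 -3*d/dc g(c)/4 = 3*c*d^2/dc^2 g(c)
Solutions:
 g(c) = C1 + C2*c^(3/4)


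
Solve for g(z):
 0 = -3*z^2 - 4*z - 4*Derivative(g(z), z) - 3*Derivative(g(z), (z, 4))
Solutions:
 g(z) = C1 + C4*exp(-6^(2/3)*z/3) - z^3/4 - z^2/2 + (C2*sin(2^(2/3)*3^(1/6)*z/2) + C3*cos(2^(2/3)*3^(1/6)*z/2))*exp(6^(2/3)*z/6)


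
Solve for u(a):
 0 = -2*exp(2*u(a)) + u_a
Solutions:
 u(a) = log(-sqrt(-1/(C1 + 2*a))) - log(2)/2
 u(a) = log(-1/(C1 + 2*a))/2 - log(2)/2


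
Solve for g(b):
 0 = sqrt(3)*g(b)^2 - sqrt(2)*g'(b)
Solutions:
 g(b) = -2/(C1 + sqrt(6)*b)


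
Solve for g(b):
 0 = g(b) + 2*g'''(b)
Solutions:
 g(b) = C3*exp(-2^(2/3)*b/2) + (C1*sin(2^(2/3)*sqrt(3)*b/4) + C2*cos(2^(2/3)*sqrt(3)*b/4))*exp(2^(2/3)*b/4)


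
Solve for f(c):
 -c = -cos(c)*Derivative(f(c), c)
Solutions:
 f(c) = C1 + Integral(c/cos(c), c)


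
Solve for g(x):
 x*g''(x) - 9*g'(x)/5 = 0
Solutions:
 g(x) = C1 + C2*x^(14/5)


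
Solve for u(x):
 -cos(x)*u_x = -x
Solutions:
 u(x) = C1 + Integral(x/cos(x), x)


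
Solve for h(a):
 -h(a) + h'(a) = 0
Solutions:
 h(a) = C1*exp(a)


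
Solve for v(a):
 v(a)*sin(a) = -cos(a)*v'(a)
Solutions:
 v(a) = C1*cos(a)


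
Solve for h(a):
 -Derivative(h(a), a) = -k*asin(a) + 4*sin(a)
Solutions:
 h(a) = C1 + k*(a*asin(a) + sqrt(1 - a^2)) + 4*cos(a)


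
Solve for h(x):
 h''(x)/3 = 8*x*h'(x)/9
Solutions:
 h(x) = C1 + C2*erfi(2*sqrt(3)*x/3)


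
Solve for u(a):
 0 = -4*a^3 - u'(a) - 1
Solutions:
 u(a) = C1 - a^4 - a


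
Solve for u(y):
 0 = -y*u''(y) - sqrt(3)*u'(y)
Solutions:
 u(y) = C1 + C2*y^(1 - sqrt(3))


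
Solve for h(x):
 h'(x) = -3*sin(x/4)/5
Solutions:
 h(x) = C1 + 12*cos(x/4)/5


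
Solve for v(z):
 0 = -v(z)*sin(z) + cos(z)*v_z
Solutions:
 v(z) = C1/cos(z)


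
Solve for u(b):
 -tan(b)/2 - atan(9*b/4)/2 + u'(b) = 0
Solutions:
 u(b) = C1 + b*atan(9*b/4)/2 - log(81*b^2 + 16)/9 - log(cos(b))/2


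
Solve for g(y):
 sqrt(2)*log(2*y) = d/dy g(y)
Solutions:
 g(y) = C1 + sqrt(2)*y*log(y) - sqrt(2)*y + sqrt(2)*y*log(2)


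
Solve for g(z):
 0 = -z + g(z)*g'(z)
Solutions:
 g(z) = -sqrt(C1 + z^2)
 g(z) = sqrt(C1 + z^2)


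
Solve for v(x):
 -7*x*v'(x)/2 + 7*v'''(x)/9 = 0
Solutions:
 v(x) = C1 + Integral(C2*airyai(6^(2/3)*x/2) + C3*airybi(6^(2/3)*x/2), x)


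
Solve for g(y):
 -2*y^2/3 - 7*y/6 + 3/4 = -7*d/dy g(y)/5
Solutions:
 g(y) = C1 + 10*y^3/63 + 5*y^2/12 - 15*y/28


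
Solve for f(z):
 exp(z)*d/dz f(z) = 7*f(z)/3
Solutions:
 f(z) = C1*exp(-7*exp(-z)/3)


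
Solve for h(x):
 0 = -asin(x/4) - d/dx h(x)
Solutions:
 h(x) = C1 - x*asin(x/4) - sqrt(16 - x^2)


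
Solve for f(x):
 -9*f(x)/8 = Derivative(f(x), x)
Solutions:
 f(x) = C1*exp(-9*x/8)


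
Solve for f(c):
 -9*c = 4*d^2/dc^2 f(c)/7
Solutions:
 f(c) = C1 + C2*c - 21*c^3/8


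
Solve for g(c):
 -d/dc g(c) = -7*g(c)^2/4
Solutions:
 g(c) = -4/(C1 + 7*c)


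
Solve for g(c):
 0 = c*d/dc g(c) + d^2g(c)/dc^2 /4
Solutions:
 g(c) = C1 + C2*erf(sqrt(2)*c)


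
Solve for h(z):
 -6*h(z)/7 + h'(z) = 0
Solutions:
 h(z) = C1*exp(6*z/7)


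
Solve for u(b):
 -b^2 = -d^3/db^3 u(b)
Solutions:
 u(b) = C1 + C2*b + C3*b^2 + b^5/60


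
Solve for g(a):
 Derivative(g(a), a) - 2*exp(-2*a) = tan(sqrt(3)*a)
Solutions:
 g(a) = C1 + sqrt(3)*log(tan(sqrt(3)*a)^2 + 1)/6 - exp(-2*a)


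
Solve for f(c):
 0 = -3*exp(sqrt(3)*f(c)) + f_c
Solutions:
 f(c) = sqrt(3)*(2*log(-1/(C1 + 3*c)) - log(3))/6


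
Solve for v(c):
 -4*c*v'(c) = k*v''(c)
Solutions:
 v(c) = C1 + C2*sqrt(k)*erf(sqrt(2)*c*sqrt(1/k))


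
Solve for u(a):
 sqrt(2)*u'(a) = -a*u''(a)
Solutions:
 u(a) = C1 + C2*a^(1 - sqrt(2))


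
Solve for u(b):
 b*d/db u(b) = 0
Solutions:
 u(b) = C1


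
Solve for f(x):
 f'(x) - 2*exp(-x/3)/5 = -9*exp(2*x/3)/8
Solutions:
 f(x) = C1 - 27*exp(2*x/3)/16 - 6*exp(-x/3)/5


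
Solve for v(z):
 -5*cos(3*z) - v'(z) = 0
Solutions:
 v(z) = C1 - 5*sin(3*z)/3


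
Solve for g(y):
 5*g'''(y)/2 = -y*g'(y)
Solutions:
 g(y) = C1 + Integral(C2*airyai(-2^(1/3)*5^(2/3)*y/5) + C3*airybi(-2^(1/3)*5^(2/3)*y/5), y)


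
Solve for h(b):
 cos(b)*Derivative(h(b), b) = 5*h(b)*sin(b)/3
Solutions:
 h(b) = C1/cos(b)^(5/3)


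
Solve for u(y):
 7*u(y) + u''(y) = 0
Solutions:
 u(y) = C1*sin(sqrt(7)*y) + C2*cos(sqrt(7)*y)


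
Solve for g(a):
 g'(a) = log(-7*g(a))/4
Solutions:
 -4*Integral(1/(log(-_y) + log(7)), (_y, g(a))) = C1 - a


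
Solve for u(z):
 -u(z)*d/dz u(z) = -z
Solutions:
 u(z) = -sqrt(C1 + z^2)
 u(z) = sqrt(C1 + z^2)


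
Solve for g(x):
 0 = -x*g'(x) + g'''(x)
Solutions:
 g(x) = C1 + Integral(C2*airyai(x) + C3*airybi(x), x)


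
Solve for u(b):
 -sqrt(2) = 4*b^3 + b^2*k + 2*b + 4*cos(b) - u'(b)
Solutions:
 u(b) = C1 + b^4 + b^3*k/3 + b^2 + sqrt(2)*b + 4*sin(b)


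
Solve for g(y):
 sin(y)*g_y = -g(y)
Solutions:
 g(y) = C1*sqrt(cos(y) + 1)/sqrt(cos(y) - 1)


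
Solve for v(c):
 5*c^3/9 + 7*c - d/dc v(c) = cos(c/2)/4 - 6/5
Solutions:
 v(c) = C1 + 5*c^4/36 + 7*c^2/2 + 6*c/5 - sin(c/2)/2


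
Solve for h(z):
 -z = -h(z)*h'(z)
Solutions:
 h(z) = -sqrt(C1 + z^2)
 h(z) = sqrt(C1 + z^2)


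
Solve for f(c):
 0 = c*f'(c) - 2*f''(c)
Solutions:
 f(c) = C1 + C2*erfi(c/2)


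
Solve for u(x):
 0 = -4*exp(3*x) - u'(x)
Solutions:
 u(x) = C1 - 4*exp(3*x)/3


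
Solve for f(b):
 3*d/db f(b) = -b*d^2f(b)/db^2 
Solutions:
 f(b) = C1 + C2/b^2


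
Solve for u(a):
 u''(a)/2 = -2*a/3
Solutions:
 u(a) = C1 + C2*a - 2*a^3/9


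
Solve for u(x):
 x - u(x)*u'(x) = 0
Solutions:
 u(x) = -sqrt(C1 + x^2)
 u(x) = sqrt(C1 + x^2)


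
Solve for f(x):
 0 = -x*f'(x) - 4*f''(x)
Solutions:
 f(x) = C1 + C2*erf(sqrt(2)*x/4)


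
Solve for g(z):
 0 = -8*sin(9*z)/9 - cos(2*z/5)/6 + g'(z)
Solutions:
 g(z) = C1 + 5*sin(2*z/5)/12 - 8*cos(9*z)/81


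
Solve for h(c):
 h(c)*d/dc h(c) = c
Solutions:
 h(c) = -sqrt(C1 + c^2)
 h(c) = sqrt(C1 + c^2)


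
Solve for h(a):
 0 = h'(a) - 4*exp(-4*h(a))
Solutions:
 h(a) = log(-I*(C1 + 16*a)^(1/4))
 h(a) = log(I*(C1 + 16*a)^(1/4))
 h(a) = log(-(C1 + 16*a)^(1/4))
 h(a) = log(C1 + 16*a)/4


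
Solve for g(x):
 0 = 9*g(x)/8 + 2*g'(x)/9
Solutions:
 g(x) = C1*exp(-81*x/16)


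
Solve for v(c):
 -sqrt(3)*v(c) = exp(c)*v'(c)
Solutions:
 v(c) = C1*exp(sqrt(3)*exp(-c))


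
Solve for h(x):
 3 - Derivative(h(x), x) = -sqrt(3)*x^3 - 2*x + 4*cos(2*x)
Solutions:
 h(x) = C1 + sqrt(3)*x^4/4 + x^2 + 3*x - 2*sin(2*x)


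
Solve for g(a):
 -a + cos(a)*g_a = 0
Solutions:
 g(a) = C1 + Integral(a/cos(a), a)


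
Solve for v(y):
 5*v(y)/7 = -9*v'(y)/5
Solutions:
 v(y) = C1*exp(-25*y/63)


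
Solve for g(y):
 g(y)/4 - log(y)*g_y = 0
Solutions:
 g(y) = C1*exp(li(y)/4)


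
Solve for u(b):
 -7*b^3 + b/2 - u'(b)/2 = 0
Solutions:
 u(b) = C1 - 7*b^4/2 + b^2/2


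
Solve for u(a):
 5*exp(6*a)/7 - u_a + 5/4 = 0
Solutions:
 u(a) = C1 + 5*a/4 + 5*exp(6*a)/42


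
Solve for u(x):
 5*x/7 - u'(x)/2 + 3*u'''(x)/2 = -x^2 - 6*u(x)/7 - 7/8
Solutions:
 u(x) = C1*exp(7^(1/3)*x*(7/(sqrt(2867) + 54)^(1/3) + 7^(1/3)*(sqrt(2867) + 54)^(1/3))/42)*sin(sqrt(3)*7^(1/3)*x*(-7^(1/3)*(sqrt(2867) + 54)^(1/3) + 7/(sqrt(2867) + 54)^(1/3))/42) + C2*exp(7^(1/3)*x*(7/(sqrt(2867) + 54)^(1/3) + 7^(1/3)*(sqrt(2867) + 54)^(1/3))/42)*cos(sqrt(3)*7^(1/3)*x*(-7^(1/3)*(sqrt(2867) + 54)^(1/3) + 7/(sqrt(2867) + 54)^(1/3))/42) + C3*exp(-7^(1/3)*x*(7/(sqrt(2867) + 54)^(1/3) + 7^(1/3)*(sqrt(2867) + 54)^(1/3))/21) - 7*x^2/6 - 79*x/36 - 497/216


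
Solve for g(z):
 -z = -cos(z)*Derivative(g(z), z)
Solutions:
 g(z) = C1 + Integral(z/cos(z), z)


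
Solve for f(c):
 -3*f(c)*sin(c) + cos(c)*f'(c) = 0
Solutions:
 f(c) = C1/cos(c)^3


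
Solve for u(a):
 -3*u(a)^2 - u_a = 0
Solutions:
 u(a) = 1/(C1 + 3*a)


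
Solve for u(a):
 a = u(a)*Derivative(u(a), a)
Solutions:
 u(a) = -sqrt(C1 + a^2)
 u(a) = sqrt(C1 + a^2)


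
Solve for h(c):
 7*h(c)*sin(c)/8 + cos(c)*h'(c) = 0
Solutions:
 h(c) = C1*cos(c)^(7/8)


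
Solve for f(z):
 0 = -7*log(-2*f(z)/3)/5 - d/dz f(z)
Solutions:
 5*Integral(1/(log(-_y) - log(3) + log(2)), (_y, f(z)))/7 = C1 - z


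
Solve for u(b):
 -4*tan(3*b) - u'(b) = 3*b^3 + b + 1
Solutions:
 u(b) = C1 - 3*b^4/4 - b^2/2 - b + 4*log(cos(3*b))/3


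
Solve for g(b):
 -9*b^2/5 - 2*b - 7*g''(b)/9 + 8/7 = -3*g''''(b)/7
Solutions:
 g(b) = C1 + C2*b + C3*exp(-7*sqrt(3)*b/9) + C4*exp(7*sqrt(3)*b/9) - 27*b^4/140 - 3*b^3/7 - 927*b^2/1715


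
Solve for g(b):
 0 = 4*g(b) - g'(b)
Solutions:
 g(b) = C1*exp(4*b)


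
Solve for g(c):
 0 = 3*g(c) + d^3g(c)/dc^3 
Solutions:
 g(c) = C3*exp(-3^(1/3)*c) + (C1*sin(3^(5/6)*c/2) + C2*cos(3^(5/6)*c/2))*exp(3^(1/3)*c/2)


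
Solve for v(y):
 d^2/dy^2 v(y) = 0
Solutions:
 v(y) = C1 + C2*y


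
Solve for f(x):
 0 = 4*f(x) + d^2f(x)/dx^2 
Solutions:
 f(x) = C1*sin(2*x) + C2*cos(2*x)


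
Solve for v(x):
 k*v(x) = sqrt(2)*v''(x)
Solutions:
 v(x) = C1*exp(-2^(3/4)*sqrt(k)*x/2) + C2*exp(2^(3/4)*sqrt(k)*x/2)


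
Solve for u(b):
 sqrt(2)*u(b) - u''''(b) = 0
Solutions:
 u(b) = C1*exp(-2^(1/8)*b) + C2*exp(2^(1/8)*b) + C3*sin(2^(1/8)*b) + C4*cos(2^(1/8)*b)


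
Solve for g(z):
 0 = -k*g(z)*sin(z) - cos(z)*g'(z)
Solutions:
 g(z) = C1*exp(k*log(cos(z)))


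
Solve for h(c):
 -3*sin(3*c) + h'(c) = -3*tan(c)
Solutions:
 h(c) = C1 + 3*log(cos(c)) - cos(3*c)


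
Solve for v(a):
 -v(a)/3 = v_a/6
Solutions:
 v(a) = C1*exp(-2*a)


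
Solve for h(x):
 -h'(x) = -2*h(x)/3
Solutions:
 h(x) = C1*exp(2*x/3)


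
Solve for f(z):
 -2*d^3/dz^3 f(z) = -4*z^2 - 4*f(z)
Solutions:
 f(z) = C3*exp(2^(1/3)*z) - z^2 + (C1*sin(2^(1/3)*sqrt(3)*z/2) + C2*cos(2^(1/3)*sqrt(3)*z/2))*exp(-2^(1/3)*z/2)


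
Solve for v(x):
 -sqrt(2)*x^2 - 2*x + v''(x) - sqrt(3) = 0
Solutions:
 v(x) = C1 + C2*x + sqrt(2)*x^4/12 + x^3/3 + sqrt(3)*x^2/2


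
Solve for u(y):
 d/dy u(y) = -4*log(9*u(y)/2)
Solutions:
 -Integral(1/(-log(_y) - 2*log(3) + log(2)), (_y, u(y)))/4 = C1 - y


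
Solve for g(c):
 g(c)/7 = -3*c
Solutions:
 g(c) = -21*c


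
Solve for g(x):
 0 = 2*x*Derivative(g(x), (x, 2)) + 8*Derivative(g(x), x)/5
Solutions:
 g(x) = C1 + C2*x^(1/5)


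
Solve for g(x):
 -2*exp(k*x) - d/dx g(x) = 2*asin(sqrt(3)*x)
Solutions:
 g(x) = C1 - 2*x*asin(sqrt(3)*x) - 2*sqrt(3)*sqrt(1 - 3*x^2)/3 - 2*Piecewise((exp(k*x)/k, Ne(k, 0)), (x, True))


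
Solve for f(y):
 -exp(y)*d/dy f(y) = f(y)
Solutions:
 f(y) = C1*exp(exp(-y))


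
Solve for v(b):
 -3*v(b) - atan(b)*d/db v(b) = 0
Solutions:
 v(b) = C1*exp(-3*Integral(1/atan(b), b))


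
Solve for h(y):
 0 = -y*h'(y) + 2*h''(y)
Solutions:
 h(y) = C1 + C2*erfi(y/2)


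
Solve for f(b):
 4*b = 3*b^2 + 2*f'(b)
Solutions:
 f(b) = C1 - b^3/2 + b^2


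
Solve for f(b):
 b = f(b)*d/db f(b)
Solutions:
 f(b) = -sqrt(C1 + b^2)
 f(b) = sqrt(C1 + b^2)


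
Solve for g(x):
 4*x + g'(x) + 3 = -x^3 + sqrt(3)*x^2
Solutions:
 g(x) = C1 - x^4/4 + sqrt(3)*x^3/3 - 2*x^2 - 3*x


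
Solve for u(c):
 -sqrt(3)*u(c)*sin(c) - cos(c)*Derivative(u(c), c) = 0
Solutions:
 u(c) = C1*cos(c)^(sqrt(3))


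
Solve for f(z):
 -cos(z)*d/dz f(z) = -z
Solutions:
 f(z) = C1 + Integral(z/cos(z), z)


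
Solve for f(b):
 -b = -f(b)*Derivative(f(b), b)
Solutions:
 f(b) = -sqrt(C1 + b^2)
 f(b) = sqrt(C1 + b^2)


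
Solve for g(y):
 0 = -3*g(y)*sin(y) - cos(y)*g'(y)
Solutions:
 g(y) = C1*cos(y)^3


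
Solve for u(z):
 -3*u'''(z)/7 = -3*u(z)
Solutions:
 u(z) = C3*exp(7^(1/3)*z) + (C1*sin(sqrt(3)*7^(1/3)*z/2) + C2*cos(sqrt(3)*7^(1/3)*z/2))*exp(-7^(1/3)*z/2)


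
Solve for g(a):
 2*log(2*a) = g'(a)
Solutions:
 g(a) = C1 + 2*a*log(a) - 2*a + a*log(4)


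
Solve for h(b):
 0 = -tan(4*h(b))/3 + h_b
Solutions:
 h(b) = -asin(C1*exp(4*b/3))/4 + pi/4
 h(b) = asin(C1*exp(4*b/3))/4


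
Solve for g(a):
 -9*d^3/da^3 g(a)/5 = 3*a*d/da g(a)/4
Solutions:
 g(a) = C1 + Integral(C2*airyai(-90^(1/3)*a/6) + C3*airybi(-90^(1/3)*a/6), a)


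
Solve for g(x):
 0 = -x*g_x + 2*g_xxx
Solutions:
 g(x) = C1 + Integral(C2*airyai(2^(2/3)*x/2) + C3*airybi(2^(2/3)*x/2), x)


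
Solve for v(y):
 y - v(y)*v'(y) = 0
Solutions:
 v(y) = -sqrt(C1 + y^2)
 v(y) = sqrt(C1 + y^2)


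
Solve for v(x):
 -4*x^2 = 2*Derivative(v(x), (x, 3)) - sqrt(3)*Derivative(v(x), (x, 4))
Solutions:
 v(x) = C1 + C2*x + C3*x^2 + C4*exp(2*sqrt(3)*x/3) - x^5/30 - sqrt(3)*x^4/12 - x^3/2


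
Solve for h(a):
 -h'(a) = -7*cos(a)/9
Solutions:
 h(a) = C1 + 7*sin(a)/9


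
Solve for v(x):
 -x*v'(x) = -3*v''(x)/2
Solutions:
 v(x) = C1 + C2*erfi(sqrt(3)*x/3)


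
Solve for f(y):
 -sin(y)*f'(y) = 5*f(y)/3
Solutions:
 f(y) = C1*(cos(y) + 1)^(5/6)/(cos(y) - 1)^(5/6)


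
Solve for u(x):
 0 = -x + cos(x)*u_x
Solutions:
 u(x) = C1 + Integral(x/cos(x), x)


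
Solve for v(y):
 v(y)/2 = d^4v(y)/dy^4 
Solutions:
 v(y) = C1*exp(-2^(3/4)*y/2) + C2*exp(2^(3/4)*y/2) + C3*sin(2^(3/4)*y/2) + C4*cos(2^(3/4)*y/2)


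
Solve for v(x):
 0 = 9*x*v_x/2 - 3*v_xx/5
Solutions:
 v(x) = C1 + C2*erfi(sqrt(15)*x/2)


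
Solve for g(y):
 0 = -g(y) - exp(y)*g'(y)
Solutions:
 g(y) = C1*exp(exp(-y))


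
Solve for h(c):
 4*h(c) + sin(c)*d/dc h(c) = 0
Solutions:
 h(c) = C1*(cos(c)^2 + 2*cos(c) + 1)/(cos(c)^2 - 2*cos(c) + 1)


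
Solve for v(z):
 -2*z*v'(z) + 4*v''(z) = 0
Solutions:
 v(z) = C1 + C2*erfi(z/2)


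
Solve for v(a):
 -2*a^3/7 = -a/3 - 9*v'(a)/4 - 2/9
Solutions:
 v(a) = C1 + 2*a^4/63 - 2*a^2/27 - 8*a/81


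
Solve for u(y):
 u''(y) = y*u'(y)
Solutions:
 u(y) = C1 + C2*erfi(sqrt(2)*y/2)


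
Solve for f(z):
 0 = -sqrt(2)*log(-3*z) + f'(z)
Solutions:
 f(z) = C1 + sqrt(2)*z*log(-z) + sqrt(2)*z*(-1 + log(3))


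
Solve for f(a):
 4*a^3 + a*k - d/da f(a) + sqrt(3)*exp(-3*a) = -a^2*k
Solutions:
 f(a) = C1 + a^4 + a^3*k/3 + a^2*k/2 - sqrt(3)*exp(-3*a)/3


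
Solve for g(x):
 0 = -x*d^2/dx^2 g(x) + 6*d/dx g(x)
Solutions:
 g(x) = C1 + C2*x^7


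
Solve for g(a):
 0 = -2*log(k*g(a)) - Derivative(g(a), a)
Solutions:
 li(k*g(a))/k = C1 - 2*a


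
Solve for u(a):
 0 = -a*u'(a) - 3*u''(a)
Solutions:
 u(a) = C1 + C2*erf(sqrt(6)*a/6)


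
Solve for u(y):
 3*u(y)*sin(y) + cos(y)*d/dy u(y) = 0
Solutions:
 u(y) = C1*cos(y)^3


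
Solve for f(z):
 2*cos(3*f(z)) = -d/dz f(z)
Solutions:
 f(z) = -asin((C1 + exp(12*z))/(C1 - exp(12*z)))/3 + pi/3
 f(z) = asin((C1 + exp(12*z))/(C1 - exp(12*z)))/3


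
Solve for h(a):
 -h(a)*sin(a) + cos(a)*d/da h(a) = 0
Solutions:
 h(a) = C1/cos(a)


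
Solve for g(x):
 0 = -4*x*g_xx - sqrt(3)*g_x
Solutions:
 g(x) = C1 + C2*x^(1 - sqrt(3)/4)


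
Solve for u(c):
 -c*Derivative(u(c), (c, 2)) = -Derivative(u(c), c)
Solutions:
 u(c) = C1 + C2*c^2


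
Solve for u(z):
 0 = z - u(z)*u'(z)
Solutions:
 u(z) = -sqrt(C1 + z^2)
 u(z) = sqrt(C1 + z^2)


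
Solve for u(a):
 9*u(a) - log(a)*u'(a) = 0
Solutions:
 u(a) = C1*exp(9*li(a))


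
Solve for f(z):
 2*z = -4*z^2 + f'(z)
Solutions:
 f(z) = C1 + 4*z^3/3 + z^2


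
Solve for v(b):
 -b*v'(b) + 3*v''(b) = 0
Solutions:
 v(b) = C1 + C2*erfi(sqrt(6)*b/6)


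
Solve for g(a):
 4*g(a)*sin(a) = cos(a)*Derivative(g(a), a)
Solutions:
 g(a) = C1/cos(a)^4


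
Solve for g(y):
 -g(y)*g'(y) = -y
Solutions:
 g(y) = -sqrt(C1 + y^2)
 g(y) = sqrt(C1 + y^2)


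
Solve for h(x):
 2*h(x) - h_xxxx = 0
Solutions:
 h(x) = C1*exp(-2^(1/4)*x) + C2*exp(2^(1/4)*x) + C3*sin(2^(1/4)*x) + C4*cos(2^(1/4)*x)


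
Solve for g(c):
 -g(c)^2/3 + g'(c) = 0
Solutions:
 g(c) = -3/(C1 + c)


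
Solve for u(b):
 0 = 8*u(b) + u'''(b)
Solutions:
 u(b) = C3*exp(-2*b) + (C1*sin(sqrt(3)*b) + C2*cos(sqrt(3)*b))*exp(b)


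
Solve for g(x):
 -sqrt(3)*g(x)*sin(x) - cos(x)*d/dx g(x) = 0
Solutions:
 g(x) = C1*cos(x)^(sqrt(3))


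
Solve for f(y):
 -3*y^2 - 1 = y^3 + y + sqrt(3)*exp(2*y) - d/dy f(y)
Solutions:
 f(y) = C1 + y^4/4 + y^3 + y^2/2 + y + sqrt(3)*exp(2*y)/2


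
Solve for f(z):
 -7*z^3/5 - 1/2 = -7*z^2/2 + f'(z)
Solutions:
 f(z) = C1 - 7*z^4/20 + 7*z^3/6 - z/2


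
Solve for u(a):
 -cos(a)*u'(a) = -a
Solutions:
 u(a) = C1 + Integral(a/cos(a), a)


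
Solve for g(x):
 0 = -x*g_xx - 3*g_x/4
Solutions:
 g(x) = C1 + C2*x^(1/4)


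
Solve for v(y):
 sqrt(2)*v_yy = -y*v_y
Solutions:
 v(y) = C1 + C2*erf(2^(1/4)*y/2)


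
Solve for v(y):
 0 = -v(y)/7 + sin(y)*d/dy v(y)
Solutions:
 v(y) = C1*(cos(y) - 1)^(1/14)/(cos(y) + 1)^(1/14)


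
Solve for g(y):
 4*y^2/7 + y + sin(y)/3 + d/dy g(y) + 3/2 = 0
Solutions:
 g(y) = C1 - 4*y^3/21 - y^2/2 - 3*y/2 + cos(y)/3


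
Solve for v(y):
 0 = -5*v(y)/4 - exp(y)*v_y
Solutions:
 v(y) = C1*exp(5*exp(-y)/4)


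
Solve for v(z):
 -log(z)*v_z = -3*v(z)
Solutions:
 v(z) = C1*exp(3*li(z))


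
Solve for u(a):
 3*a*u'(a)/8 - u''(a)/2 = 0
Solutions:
 u(a) = C1 + C2*erfi(sqrt(6)*a/4)


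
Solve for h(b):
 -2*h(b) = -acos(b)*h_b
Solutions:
 h(b) = C1*exp(2*Integral(1/acos(b), b))


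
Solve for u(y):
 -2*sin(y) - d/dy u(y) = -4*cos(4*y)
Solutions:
 u(y) = C1 + sin(4*y) + 2*cos(y)


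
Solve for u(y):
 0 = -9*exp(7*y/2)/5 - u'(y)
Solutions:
 u(y) = C1 - 18*exp(7*y/2)/35


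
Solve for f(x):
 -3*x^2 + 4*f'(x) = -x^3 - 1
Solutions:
 f(x) = C1 - x^4/16 + x^3/4 - x/4


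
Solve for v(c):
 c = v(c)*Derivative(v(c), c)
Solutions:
 v(c) = -sqrt(C1 + c^2)
 v(c) = sqrt(C1 + c^2)


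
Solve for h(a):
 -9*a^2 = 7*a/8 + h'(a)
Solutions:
 h(a) = C1 - 3*a^3 - 7*a^2/16


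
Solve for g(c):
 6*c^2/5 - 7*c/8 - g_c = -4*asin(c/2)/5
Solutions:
 g(c) = C1 + 2*c^3/5 - 7*c^2/16 + 4*c*asin(c/2)/5 + 4*sqrt(4 - c^2)/5


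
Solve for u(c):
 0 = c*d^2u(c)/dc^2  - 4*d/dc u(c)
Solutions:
 u(c) = C1 + C2*c^5


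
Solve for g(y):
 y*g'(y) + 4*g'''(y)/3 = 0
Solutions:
 g(y) = C1 + Integral(C2*airyai(-6^(1/3)*y/2) + C3*airybi(-6^(1/3)*y/2), y)


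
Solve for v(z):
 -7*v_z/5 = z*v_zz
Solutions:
 v(z) = C1 + C2/z^(2/5)


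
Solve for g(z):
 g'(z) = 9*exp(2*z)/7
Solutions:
 g(z) = C1 + 9*exp(2*z)/14


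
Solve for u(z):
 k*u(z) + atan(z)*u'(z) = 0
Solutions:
 u(z) = C1*exp(-k*Integral(1/atan(z), z))


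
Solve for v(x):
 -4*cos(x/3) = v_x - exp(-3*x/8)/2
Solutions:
 v(x) = C1 - 12*sin(x/3) - 4*exp(-3*x/8)/3


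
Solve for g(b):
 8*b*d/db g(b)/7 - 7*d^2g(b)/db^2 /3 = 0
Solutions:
 g(b) = C1 + C2*erfi(2*sqrt(3)*b/7)


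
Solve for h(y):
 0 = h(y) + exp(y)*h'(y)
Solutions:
 h(y) = C1*exp(exp(-y))


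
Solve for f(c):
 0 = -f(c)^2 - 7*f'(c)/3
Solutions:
 f(c) = 7/(C1 + 3*c)


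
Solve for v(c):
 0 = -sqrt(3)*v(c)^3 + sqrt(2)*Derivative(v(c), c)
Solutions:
 v(c) = -sqrt(-1/(C1 + sqrt(6)*c))
 v(c) = sqrt(-1/(C1 + sqrt(6)*c))


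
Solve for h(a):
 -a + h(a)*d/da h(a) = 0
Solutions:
 h(a) = -sqrt(C1 + a^2)
 h(a) = sqrt(C1 + a^2)


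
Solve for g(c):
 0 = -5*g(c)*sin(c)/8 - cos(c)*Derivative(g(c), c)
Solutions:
 g(c) = C1*cos(c)^(5/8)


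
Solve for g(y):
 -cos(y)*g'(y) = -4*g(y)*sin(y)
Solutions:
 g(y) = C1/cos(y)^4


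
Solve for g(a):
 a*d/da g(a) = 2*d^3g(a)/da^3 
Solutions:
 g(a) = C1 + Integral(C2*airyai(2^(2/3)*a/2) + C3*airybi(2^(2/3)*a/2), a)


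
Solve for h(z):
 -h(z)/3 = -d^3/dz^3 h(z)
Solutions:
 h(z) = C3*exp(3^(2/3)*z/3) + (C1*sin(3^(1/6)*z/2) + C2*cos(3^(1/6)*z/2))*exp(-3^(2/3)*z/6)


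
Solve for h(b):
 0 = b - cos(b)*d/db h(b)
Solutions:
 h(b) = C1 + Integral(b/cos(b), b)


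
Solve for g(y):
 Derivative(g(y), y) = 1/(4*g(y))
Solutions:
 g(y) = -sqrt(C1 + 2*y)/2
 g(y) = sqrt(C1 + 2*y)/2


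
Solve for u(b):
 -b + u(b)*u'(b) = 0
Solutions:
 u(b) = -sqrt(C1 + b^2)
 u(b) = sqrt(C1 + b^2)


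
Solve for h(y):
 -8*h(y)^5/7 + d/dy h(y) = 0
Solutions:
 h(y) = -7^(1/4)*(-1/(C1 + 32*y))^(1/4)
 h(y) = 7^(1/4)*(-1/(C1 + 32*y))^(1/4)
 h(y) = -7^(1/4)*I*(-1/(C1 + 32*y))^(1/4)
 h(y) = 7^(1/4)*I*(-1/(C1 + 32*y))^(1/4)


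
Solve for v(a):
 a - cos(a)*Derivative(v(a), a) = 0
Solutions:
 v(a) = C1 + Integral(a/cos(a), a)


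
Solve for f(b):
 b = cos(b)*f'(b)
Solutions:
 f(b) = C1 + Integral(b/cos(b), b)


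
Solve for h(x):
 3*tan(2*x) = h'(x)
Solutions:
 h(x) = C1 - 3*log(cos(2*x))/2


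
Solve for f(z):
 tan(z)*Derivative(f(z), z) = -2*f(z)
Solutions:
 f(z) = C1/sin(z)^2


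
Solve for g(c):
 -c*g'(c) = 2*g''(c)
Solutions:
 g(c) = C1 + C2*erf(c/2)


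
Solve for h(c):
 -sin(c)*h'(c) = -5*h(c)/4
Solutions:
 h(c) = C1*(cos(c) - 1)^(5/8)/(cos(c) + 1)^(5/8)


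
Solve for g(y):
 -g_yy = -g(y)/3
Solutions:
 g(y) = C1*exp(-sqrt(3)*y/3) + C2*exp(sqrt(3)*y/3)


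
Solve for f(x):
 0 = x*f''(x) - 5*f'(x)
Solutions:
 f(x) = C1 + C2*x^6


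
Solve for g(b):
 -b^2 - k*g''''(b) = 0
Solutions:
 g(b) = C1 + C2*b + C3*b^2 + C4*b^3 - b^6/(360*k)


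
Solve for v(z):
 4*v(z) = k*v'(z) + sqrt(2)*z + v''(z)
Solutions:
 v(z) = C1*exp(z*(-k + sqrt(k^2 + 16))/2) + C2*exp(-z*(k + sqrt(k^2 + 16))/2) + sqrt(2)*k/16 + sqrt(2)*z/4


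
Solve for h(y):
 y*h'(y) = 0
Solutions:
 h(y) = C1


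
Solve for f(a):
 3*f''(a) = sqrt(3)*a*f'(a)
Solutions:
 f(a) = C1 + C2*erfi(sqrt(2)*3^(3/4)*a/6)


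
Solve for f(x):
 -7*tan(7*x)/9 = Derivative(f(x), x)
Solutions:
 f(x) = C1 + log(cos(7*x))/9


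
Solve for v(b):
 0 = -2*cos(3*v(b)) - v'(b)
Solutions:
 v(b) = -asin((C1 + exp(12*b))/(C1 - exp(12*b)))/3 + pi/3
 v(b) = asin((C1 + exp(12*b))/(C1 - exp(12*b)))/3


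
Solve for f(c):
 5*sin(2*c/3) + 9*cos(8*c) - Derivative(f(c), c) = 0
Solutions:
 f(c) = C1 + 9*sin(8*c)/8 - 15*cos(2*c/3)/2


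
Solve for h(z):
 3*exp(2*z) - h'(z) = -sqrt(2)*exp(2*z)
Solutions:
 h(z) = C1 + sqrt(2)*exp(2*z)/2 + 3*exp(2*z)/2


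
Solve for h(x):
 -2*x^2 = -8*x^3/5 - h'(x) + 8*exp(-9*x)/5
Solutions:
 h(x) = C1 - 2*x^4/5 + 2*x^3/3 - 8*exp(-9*x)/45


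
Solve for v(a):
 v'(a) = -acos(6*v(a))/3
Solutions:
 Integral(1/acos(6*_y), (_y, v(a))) = C1 - a/3


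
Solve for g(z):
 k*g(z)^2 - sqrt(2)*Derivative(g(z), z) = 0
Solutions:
 g(z) = -2/(C1 + sqrt(2)*k*z)


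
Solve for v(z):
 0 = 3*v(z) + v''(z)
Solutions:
 v(z) = C1*sin(sqrt(3)*z) + C2*cos(sqrt(3)*z)


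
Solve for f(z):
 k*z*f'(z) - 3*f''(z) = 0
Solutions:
 f(z) = Piecewise((-sqrt(6)*sqrt(pi)*C1*erf(sqrt(6)*z*sqrt(-k)/6)/(2*sqrt(-k)) - C2, (k > 0) | (k < 0)), (-C1*z - C2, True))


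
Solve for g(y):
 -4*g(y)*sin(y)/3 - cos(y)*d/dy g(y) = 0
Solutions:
 g(y) = C1*cos(y)^(4/3)


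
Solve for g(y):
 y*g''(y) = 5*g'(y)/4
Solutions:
 g(y) = C1 + C2*y^(9/4)


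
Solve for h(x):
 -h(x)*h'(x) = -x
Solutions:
 h(x) = -sqrt(C1 + x^2)
 h(x) = sqrt(C1 + x^2)


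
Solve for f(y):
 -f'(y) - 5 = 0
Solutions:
 f(y) = C1 - 5*y


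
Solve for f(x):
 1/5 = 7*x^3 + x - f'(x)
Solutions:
 f(x) = C1 + 7*x^4/4 + x^2/2 - x/5


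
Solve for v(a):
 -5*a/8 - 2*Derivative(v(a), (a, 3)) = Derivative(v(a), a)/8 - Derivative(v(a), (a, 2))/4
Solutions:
 v(a) = C1 - 5*a^2/2 - 10*a + (C2*sin(sqrt(15)*a/16) + C3*cos(sqrt(15)*a/16))*exp(a/16)


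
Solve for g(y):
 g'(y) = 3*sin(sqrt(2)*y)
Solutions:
 g(y) = C1 - 3*sqrt(2)*cos(sqrt(2)*y)/2


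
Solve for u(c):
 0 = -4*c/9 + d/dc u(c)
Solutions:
 u(c) = C1 + 2*c^2/9


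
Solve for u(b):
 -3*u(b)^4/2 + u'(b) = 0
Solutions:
 u(b) = 2^(1/3)*(-1/(C1 + 9*b))^(1/3)
 u(b) = 2^(1/3)*(-1/(C1 + 3*b))^(1/3)*(-3^(2/3) - 3*3^(1/6)*I)/6
 u(b) = 2^(1/3)*(-1/(C1 + 3*b))^(1/3)*(-3^(2/3) + 3*3^(1/6)*I)/6


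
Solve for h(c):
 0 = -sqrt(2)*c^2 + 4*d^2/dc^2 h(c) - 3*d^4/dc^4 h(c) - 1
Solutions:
 h(c) = C1 + C2*c + C3*exp(-2*sqrt(3)*c/3) + C4*exp(2*sqrt(3)*c/3) + sqrt(2)*c^4/48 + c^2*(2 + 3*sqrt(2))/16


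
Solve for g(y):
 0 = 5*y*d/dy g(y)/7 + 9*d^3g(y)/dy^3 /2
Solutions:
 g(y) = C1 + Integral(C2*airyai(-1470^(1/3)*y/21) + C3*airybi(-1470^(1/3)*y/21), y)


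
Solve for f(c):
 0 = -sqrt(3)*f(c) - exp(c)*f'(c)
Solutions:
 f(c) = C1*exp(sqrt(3)*exp(-c))


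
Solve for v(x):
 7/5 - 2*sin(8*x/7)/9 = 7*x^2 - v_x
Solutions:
 v(x) = C1 + 7*x^3/3 - 7*x/5 - 7*cos(8*x/7)/36


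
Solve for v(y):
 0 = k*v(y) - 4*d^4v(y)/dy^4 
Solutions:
 v(y) = C1*exp(-sqrt(2)*k^(1/4)*y/2) + C2*exp(sqrt(2)*k^(1/4)*y/2) + C3*exp(-sqrt(2)*I*k^(1/4)*y/2) + C4*exp(sqrt(2)*I*k^(1/4)*y/2)


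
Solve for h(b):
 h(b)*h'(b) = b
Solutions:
 h(b) = -sqrt(C1 + b^2)
 h(b) = sqrt(C1 + b^2)


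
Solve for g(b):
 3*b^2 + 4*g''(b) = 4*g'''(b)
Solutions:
 g(b) = C1 + C2*b + C3*exp(b) - b^4/16 - b^3/4 - 3*b^2/4


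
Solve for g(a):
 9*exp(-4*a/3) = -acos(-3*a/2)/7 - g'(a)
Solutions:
 g(a) = C1 - a*acos(-3*a/2)/7 - sqrt(4 - 9*a^2)/21 + 27*exp(-4*a/3)/4


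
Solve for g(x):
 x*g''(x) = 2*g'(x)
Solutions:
 g(x) = C1 + C2*x^3


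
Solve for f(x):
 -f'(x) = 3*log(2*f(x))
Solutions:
 Integral(1/(log(_y) + log(2)), (_y, f(x)))/3 = C1 - x


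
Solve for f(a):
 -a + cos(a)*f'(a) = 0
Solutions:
 f(a) = C1 + Integral(a/cos(a), a)


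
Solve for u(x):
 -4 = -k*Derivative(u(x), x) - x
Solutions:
 u(x) = C1 - x^2/(2*k) + 4*x/k


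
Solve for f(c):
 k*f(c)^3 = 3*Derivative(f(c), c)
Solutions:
 f(c) = -sqrt(6)*sqrt(-1/(C1 + c*k))/2
 f(c) = sqrt(6)*sqrt(-1/(C1 + c*k))/2


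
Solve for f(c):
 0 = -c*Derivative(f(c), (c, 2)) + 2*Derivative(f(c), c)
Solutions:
 f(c) = C1 + C2*c^3


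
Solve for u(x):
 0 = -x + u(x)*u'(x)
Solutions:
 u(x) = -sqrt(C1 + x^2)
 u(x) = sqrt(C1 + x^2)


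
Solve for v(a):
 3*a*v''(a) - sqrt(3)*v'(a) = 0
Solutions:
 v(a) = C1 + C2*a^(sqrt(3)/3 + 1)


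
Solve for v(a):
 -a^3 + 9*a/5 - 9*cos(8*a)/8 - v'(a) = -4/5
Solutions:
 v(a) = C1 - a^4/4 + 9*a^2/10 + 4*a/5 - 9*sin(8*a)/64


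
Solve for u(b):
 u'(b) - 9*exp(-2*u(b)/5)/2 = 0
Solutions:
 u(b) = 5*log(-sqrt(C1 + 9*b)) - 5*log(5)/2
 u(b) = 5*log(C1 + 9*b)/2 - 5*log(5)/2


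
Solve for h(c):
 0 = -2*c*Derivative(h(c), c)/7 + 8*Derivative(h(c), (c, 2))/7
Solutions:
 h(c) = C1 + C2*erfi(sqrt(2)*c/4)


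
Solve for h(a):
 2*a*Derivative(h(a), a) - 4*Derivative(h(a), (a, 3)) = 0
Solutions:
 h(a) = C1 + Integral(C2*airyai(2^(2/3)*a/2) + C3*airybi(2^(2/3)*a/2), a)


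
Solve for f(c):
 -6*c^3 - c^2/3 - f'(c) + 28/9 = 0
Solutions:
 f(c) = C1 - 3*c^4/2 - c^3/9 + 28*c/9


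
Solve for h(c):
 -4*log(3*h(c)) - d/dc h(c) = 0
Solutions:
 Integral(1/(log(_y) + log(3)), (_y, h(c)))/4 = C1 - c


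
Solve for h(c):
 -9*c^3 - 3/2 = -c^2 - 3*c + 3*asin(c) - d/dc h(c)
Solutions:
 h(c) = C1 + 9*c^4/4 - c^3/3 - 3*c^2/2 + 3*c*asin(c) + 3*c/2 + 3*sqrt(1 - c^2)


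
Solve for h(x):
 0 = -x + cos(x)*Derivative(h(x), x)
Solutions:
 h(x) = C1 + Integral(x/cos(x), x)


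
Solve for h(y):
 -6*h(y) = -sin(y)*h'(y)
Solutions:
 h(y) = C1*(cos(y)^3 - 3*cos(y)^2 + 3*cos(y) - 1)/(cos(y)^3 + 3*cos(y)^2 + 3*cos(y) + 1)


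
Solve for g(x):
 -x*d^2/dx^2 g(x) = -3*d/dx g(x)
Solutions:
 g(x) = C1 + C2*x^4


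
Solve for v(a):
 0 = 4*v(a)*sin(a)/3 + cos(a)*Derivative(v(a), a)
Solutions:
 v(a) = C1*cos(a)^(4/3)
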